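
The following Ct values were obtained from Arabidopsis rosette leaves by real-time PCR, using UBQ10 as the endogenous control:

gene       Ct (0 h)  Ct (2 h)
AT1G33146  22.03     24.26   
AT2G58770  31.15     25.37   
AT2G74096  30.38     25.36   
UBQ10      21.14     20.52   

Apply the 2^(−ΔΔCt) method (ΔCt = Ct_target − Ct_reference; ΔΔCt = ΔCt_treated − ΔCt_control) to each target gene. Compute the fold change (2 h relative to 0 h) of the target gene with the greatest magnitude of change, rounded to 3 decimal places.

AT1G33146: ΔΔCt = (24.26−20.52) − (22.03−21.14) = 3.74 − 0.89 = 2.85; fold change = 2^-2.85 = 0.139
AT2G58770: ΔΔCt = (25.37−20.52) − (31.15−21.14) = 4.85 − 10.01 = -5.16; fold change = 2^5.16 = 35.753
AT2G74096: ΔΔCt = (25.36−20.52) − (30.38−21.14) = 4.84 − 9.24 = -4.40; fold change = 2^4.40 = 21.112
AT2G58770 has the largest |ΔΔCt| = 5.16.

35.753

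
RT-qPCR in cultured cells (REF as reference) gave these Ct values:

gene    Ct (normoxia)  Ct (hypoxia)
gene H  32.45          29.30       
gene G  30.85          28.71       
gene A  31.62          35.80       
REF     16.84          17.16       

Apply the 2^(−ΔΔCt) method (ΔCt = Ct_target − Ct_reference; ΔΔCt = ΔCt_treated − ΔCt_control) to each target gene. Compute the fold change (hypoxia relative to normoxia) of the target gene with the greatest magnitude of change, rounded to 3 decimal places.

0.069

gene H: ΔΔCt = (29.30−17.16) − (32.45−16.84) = 12.14 − 15.61 = -3.47; fold change = 2^3.47 = 11.081
gene G: ΔΔCt = (28.71−17.16) − (30.85−16.84) = 11.55 − 14.01 = -2.46; fold change = 2^2.46 = 5.502
gene A: ΔΔCt = (35.80−17.16) − (31.62−16.84) = 18.64 − 14.78 = 3.86; fold change = 2^-3.86 = 0.069
gene A has the largest |ΔΔCt| = 3.86.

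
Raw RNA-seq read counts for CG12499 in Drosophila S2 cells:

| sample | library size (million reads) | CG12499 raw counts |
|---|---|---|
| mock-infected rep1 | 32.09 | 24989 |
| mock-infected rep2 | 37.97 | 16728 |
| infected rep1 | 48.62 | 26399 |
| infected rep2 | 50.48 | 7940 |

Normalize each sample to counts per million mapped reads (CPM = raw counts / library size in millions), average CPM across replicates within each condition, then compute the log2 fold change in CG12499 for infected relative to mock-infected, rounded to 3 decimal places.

CPM(mock-infected rep1) = 24989 / 32.09 = 778.7161
CPM(mock-infected rep2) = 16728 / 37.97 = 440.5583
CPM(infected rep1) = 26399 / 48.62 = 542.9659
CPM(infected rep2) = 7940 / 50.48 = 157.2900
mean CPM(mock-infected) = 609.6372; mean CPM(infected) = 350.1279
Fold change = 350.1279 / 609.6372 = 0.57432
log2(0.57432) = -0.8001

-0.800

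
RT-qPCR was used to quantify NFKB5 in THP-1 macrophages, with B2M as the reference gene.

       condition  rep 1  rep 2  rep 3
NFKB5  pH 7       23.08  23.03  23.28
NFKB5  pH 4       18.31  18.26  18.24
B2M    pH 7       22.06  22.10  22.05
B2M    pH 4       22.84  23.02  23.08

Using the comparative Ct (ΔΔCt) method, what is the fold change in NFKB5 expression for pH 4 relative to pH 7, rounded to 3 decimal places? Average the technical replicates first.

54.569

Mean Ct: NFKB5 pH 7 23.130; NFKB5 pH 4 18.270; B2M pH 7 22.070; B2M pH 4 22.980
ΔCt(pH 7) = 23.130 − 22.070 = 1.060
ΔCt(pH 4) = 18.270 − 22.980 = -4.710
ΔΔCt = -4.710 − 1.060 = -5.770
Fold change = 2^(−(-5.770)) = 2^5.770 = 54.5686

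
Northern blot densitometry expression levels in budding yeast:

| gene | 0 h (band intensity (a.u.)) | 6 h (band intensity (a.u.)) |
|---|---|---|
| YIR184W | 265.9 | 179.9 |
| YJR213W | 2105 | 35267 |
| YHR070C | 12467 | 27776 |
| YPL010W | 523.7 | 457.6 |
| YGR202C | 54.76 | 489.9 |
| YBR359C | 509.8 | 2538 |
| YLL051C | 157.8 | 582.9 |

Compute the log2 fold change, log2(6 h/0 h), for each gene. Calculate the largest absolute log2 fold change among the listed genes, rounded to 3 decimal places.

log2(179.9/265.9) = -0.564  (YIR184W)
log2(35267/2105) = 4.066  (YJR213W)
log2(27776/12467) = 1.156  (YHR070C)
log2(457.6/523.7) = -0.195  (YPL010W)
log2(489.9/54.76) = 3.161  (YGR202C)
log2(2538/509.8) = 2.316  (YBR359C)
log2(582.9/157.8) = 1.885  (YLL051C)
The largest magnitude belongs to YJR213W.

4.066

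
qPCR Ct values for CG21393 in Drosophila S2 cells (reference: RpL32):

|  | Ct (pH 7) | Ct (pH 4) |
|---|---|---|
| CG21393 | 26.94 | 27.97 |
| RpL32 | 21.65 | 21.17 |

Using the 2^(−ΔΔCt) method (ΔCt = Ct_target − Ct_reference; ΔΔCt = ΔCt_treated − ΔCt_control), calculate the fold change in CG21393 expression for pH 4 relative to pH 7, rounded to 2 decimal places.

ΔCt(pH 7) = 26.940 − 21.650 = 5.290
ΔCt(pH 4) = 27.970 − 21.170 = 6.800
ΔΔCt = 6.800 − 5.290 = 1.510
Fold change = 2^(−1.510) = 0.351

0.35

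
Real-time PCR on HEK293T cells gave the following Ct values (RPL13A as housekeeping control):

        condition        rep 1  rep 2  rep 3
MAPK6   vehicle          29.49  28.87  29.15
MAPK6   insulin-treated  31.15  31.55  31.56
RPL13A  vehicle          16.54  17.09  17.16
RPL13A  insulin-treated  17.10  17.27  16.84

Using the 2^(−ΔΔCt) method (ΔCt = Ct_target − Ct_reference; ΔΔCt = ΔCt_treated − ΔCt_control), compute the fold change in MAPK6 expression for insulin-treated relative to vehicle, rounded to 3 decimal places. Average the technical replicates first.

Mean Ct: MAPK6 vehicle 29.170; MAPK6 insulin-treated 31.420; RPL13A vehicle 16.930; RPL13A insulin-treated 17.070
ΔCt(vehicle) = 29.170 − 16.930 = 12.240
ΔCt(insulin-treated) = 31.420 − 17.070 = 14.350
ΔΔCt = 14.350 − 12.240 = 2.110
Fold change = 2^(−2.110) = 0.2316

0.232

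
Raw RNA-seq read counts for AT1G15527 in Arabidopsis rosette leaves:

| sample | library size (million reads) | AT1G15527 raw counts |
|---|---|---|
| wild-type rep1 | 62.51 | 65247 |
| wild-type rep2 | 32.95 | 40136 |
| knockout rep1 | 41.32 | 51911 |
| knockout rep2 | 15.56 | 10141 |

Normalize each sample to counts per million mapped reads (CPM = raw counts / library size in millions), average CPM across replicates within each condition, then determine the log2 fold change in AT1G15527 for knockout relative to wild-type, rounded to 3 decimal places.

CPM(wild-type rep1) = 65247 / 62.51 = 1043.7850
CPM(wild-type rep2) = 40136 / 32.95 = 1218.0880
CPM(knockout rep1) = 51911 / 41.32 = 1256.3166
CPM(knockout rep2) = 10141 / 15.56 = 651.7352
mean CPM(wild-type) = 1130.9365; mean CPM(knockout) = 954.0259
Fold change = 954.0259 / 1130.9365 = 0.84357
log2(0.84357) = -0.2454

-0.245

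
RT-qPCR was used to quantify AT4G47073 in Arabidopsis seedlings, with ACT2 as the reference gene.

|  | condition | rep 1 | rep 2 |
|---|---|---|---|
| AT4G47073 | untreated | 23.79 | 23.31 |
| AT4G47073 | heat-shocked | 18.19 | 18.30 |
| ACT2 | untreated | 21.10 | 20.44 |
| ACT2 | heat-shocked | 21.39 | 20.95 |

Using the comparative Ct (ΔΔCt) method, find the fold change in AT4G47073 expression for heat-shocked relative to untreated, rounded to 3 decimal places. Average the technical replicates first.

Mean Ct: AT4G47073 untreated 23.550; AT4G47073 heat-shocked 18.245; ACT2 untreated 20.770; ACT2 heat-shocked 21.170
ΔCt(untreated) = 23.550 − 20.770 = 2.780
ΔCt(heat-shocked) = 18.245 − 21.170 = -2.925
ΔΔCt = -2.925 − 2.780 = -5.705
Fold change = 2^(−(-5.705)) = 2^5.705 = 52.1646

52.165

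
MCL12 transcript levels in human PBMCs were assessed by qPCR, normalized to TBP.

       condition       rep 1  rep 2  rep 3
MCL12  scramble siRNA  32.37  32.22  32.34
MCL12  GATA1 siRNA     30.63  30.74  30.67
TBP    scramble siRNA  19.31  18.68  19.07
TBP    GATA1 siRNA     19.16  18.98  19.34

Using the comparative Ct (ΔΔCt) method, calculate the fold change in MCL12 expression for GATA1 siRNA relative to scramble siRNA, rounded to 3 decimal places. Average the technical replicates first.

3.411

Mean Ct: MCL12 scramble siRNA 32.310; MCL12 GATA1 siRNA 30.680; TBP scramble siRNA 19.020; TBP GATA1 siRNA 19.160
ΔCt(scramble siRNA) = 32.310 − 19.020 = 13.290
ΔCt(GATA1 siRNA) = 30.680 − 19.160 = 11.520
ΔΔCt = 11.520 − 13.290 = -1.770
Fold change = 2^(−(-1.770)) = 2^1.770 = 3.4105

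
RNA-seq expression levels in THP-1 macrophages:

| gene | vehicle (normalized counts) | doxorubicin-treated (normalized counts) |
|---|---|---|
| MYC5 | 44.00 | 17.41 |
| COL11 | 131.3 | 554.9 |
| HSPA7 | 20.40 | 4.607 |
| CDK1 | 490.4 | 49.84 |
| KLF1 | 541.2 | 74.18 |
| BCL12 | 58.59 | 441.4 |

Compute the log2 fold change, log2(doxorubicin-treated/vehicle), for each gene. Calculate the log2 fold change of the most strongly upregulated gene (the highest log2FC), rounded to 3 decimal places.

log2(17.41/44.00) = -1.338  (MYC5)
log2(554.9/131.3) = 2.079  (COL11)
log2(4.607/20.40) = -2.147  (HSPA7)
log2(49.84/490.4) = -3.299  (CDK1)
log2(74.18/541.2) = -2.867  (KLF1)
log2(441.4/58.59) = 2.913  (BCL12)
BCL12 is most strongly upregulated.

2.913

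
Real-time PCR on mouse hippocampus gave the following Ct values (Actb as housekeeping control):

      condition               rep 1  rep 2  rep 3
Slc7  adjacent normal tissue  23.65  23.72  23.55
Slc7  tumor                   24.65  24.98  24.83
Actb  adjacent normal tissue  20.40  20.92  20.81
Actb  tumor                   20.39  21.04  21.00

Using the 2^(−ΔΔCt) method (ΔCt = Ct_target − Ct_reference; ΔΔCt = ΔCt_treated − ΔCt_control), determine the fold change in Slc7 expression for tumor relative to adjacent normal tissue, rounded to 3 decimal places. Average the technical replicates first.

0.473

Mean Ct: Slc7 adjacent normal tissue 23.640; Slc7 tumor 24.820; Actb adjacent normal tissue 20.710; Actb tumor 20.810
ΔCt(adjacent normal tissue) = 23.640 − 20.710 = 2.930
ΔCt(tumor) = 24.820 − 20.810 = 4.010
ΔΔCt = 4.010 − 2.930 = 1.080
Fold change = 2^(−1.080) = 0.4730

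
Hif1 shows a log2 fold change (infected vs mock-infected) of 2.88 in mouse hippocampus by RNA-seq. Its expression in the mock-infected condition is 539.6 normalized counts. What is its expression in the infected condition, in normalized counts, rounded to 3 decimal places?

3972.266

Fold change = 2^(2.88) = 7.3615
infected expression = 539.6 × 7.3615 = 3972.266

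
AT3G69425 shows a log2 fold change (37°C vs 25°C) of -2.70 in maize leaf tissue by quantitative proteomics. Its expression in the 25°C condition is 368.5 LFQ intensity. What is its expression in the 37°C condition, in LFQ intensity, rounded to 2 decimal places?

56.71

Fold change = 2^(-2.70) = 0.1539
37°C expression = 368.5 × 0.1539 = 56.71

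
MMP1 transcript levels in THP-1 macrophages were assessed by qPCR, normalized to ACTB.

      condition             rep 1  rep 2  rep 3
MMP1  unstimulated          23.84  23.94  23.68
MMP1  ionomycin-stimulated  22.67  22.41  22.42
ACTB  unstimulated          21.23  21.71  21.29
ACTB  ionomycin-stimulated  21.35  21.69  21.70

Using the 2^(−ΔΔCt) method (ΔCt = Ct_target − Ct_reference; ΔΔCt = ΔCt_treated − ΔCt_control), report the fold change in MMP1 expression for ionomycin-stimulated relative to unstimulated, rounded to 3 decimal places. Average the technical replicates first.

2.809

Mean Ct: MMP1 unstimulated 23.820; MMP1 ionomycin-stimulated 22.500; ACTB unstimulated 21.410; ACTB ionomycin-stimulated 21.580
ΔCt(unstimulated) = 23.820 − 21.410 = 2.410
ΔCt(ionomycin-stimulated) = 22.500 − 21.580 = 0.920
ΔΔCt = 0.920 − 2.410 = -1.490
Fold change = 2^(−(-1.490)) = 2^1.490 = 2.8089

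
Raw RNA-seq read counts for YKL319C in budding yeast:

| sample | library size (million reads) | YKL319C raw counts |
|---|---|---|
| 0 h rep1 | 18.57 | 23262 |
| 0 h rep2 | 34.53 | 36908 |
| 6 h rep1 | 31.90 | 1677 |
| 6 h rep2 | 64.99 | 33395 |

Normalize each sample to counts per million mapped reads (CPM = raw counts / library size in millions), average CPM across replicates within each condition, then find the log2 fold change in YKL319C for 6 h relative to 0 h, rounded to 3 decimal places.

CPM(0 h rep1) = 23262 / 18.57 = 1252.6656
CPM(0 h rep2) = 36908 / 34.53 = 1068.8677
CPM(6 h rep1) = 1677 / 31.90 = 52.5705
CPM(6 h rep2) = 33395 / 64.99 = 513.8483
mean CPM(0 h) = 1160.7666; mean CPM(6 h) = 283.2094
Fold change = 283.2094 / 1160.7666 = 0.24398
log2(0.24398) = -2.0351

-2.035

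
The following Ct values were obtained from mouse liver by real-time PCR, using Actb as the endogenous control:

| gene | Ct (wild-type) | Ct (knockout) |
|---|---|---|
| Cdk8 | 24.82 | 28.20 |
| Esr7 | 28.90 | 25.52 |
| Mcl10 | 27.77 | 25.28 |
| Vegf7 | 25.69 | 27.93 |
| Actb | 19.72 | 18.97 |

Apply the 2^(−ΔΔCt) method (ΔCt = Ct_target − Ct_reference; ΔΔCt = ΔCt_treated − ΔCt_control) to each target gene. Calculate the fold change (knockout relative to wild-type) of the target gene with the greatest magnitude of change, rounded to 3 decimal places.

Cdk8: ΔΔCt = (28.20−18.97) − (24.82−19.72) = 9.23 − 5.10 = 4.13; fold change = 2^-4.13 = 0.057
Esr7: ΔΔCt = (25.52−18.97) − (28.90−19.72) = 6.55 − 9.18 = -2.63; fold change = 2^2.63 = 6.190
Mcl10: ΔΔCt = (25.28−18.97) − (27.77−19.72) = 6.31 − 8.05 = -1.74; fold change = 2^1.74 = 3.340
Vegf7: ΔΔCt = (27.93−18.97) − (25.69−19.72) = 8.96 − 5.97 = 2.99; fold change = 2^-2.99 = 0.126
Cdk8 has the largest |ΔΔCt| = 4.13.

0.057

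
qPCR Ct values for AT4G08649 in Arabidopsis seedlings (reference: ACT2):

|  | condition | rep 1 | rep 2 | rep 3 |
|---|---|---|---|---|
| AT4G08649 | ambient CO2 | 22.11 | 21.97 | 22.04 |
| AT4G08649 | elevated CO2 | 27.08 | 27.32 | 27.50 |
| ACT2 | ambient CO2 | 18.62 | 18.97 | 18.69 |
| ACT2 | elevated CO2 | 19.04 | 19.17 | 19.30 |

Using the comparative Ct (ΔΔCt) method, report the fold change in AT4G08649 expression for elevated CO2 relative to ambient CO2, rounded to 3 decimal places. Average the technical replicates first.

Mean Ct: AT4G08649 ambient CO2 22.040; AT4G08649 elevated CO2 27.300; ACT2 ambient CO2 18.760; ACT2 elevated CO2 19.170
ΔCt(ambient CO2) = 22.040 − 18.760 = 3.280
ΔCt(elevated CO2) = 27.300 − 19.170 = 8.130
ΔΔCt = 8.130 − 3.280 = 4.850
Fold change = 2^(−4.850) = 0.0347

0.035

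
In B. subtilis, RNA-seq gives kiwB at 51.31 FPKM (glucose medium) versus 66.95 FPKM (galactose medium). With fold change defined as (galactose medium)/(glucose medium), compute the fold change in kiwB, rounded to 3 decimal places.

1.305

Fold change = 66.95 / 51.31 = 1.3048
kiwB is upregulated.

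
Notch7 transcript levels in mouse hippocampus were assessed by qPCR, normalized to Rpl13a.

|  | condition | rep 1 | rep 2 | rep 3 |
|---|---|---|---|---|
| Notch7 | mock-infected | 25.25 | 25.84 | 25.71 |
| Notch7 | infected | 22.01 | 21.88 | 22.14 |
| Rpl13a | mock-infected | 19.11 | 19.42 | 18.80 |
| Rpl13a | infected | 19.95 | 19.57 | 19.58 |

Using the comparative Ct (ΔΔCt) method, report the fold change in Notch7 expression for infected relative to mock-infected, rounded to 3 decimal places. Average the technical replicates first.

18.126

Mean Ct: Notch7 mock-infected 25.600; Notch7 infected 22.010; Rpl13a mock-infected 19.110; Rpl13a infected 19.700
ΔCt(mock-infected) = 25.600 − 19.110 = 6.490
ΔCt(infected) = 22.010 − 19.700 = 2.310
ΔΔCt = 2.310 − 6.490 = -4.180
Fold change = 2^(−(-4.180)) = 2^4.180 = 18.1261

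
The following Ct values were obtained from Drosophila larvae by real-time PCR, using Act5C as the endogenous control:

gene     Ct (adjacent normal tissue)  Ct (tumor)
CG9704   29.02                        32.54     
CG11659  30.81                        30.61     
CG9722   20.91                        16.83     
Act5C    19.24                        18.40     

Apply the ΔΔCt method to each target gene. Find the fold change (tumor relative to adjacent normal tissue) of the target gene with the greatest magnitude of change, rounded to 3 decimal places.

0.049

CG9704: ΔΔCt = (32.54−18.40) − (29.02−19.24) = 14.14 − 9.78 = 4.36; fold change = 2^-4.36 = 0.049
CG11659: ΔΔCt = (30.61−18.40) − (30.81−19.24) = 12.21 − 11.57 = 0.64; fold change = 2^-0.64 = 0.642
CG9722: ΔΔCt = (16.83−18.40) − (20.91−19.24) = -1.57 − 1.67 = -3.24; fold change = 2^3.24 = 9.448
CG9704 has the largest |ΔΔCt| = 4.36.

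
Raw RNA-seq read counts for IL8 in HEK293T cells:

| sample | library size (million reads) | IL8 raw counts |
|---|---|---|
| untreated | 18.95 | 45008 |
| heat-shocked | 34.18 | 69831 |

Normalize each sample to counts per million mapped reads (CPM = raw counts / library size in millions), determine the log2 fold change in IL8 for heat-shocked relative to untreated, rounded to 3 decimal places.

-0.217

CPM(untreated) = 45008 / 18.95 = 2375.0923
CPM(heat-shocked) = 69831 / 34.18 = 2043.0369
Fold change = 2043.0369 / 2375.0923 = 0.86019
log2(0.86019) = -0.2173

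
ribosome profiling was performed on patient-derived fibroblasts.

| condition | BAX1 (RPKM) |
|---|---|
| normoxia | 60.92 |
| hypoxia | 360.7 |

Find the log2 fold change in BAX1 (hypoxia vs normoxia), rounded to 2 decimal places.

Fold change = 360.7 / 60.92 = 5.9209
log2(5.9209) = 2.566

2.57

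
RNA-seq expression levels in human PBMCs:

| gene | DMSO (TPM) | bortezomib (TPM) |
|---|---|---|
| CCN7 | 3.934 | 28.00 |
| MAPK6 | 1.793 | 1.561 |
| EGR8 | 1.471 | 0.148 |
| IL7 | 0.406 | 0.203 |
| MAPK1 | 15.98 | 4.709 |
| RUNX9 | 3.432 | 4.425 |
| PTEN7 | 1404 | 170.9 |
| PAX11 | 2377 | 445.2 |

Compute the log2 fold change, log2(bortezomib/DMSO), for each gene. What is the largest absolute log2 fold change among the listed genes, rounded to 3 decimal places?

log2(28.00/3.934) = 2.831  (CCN7)
log2(1.561/1.793) = -0.200  (MAPK6)
log2(0.148/1.471) = -3.313  (EGR8)
log2(0.203/0.406) = -1.000  (IL7)
log2(4.709/15.98) = -1.763  (MAPK1)
log2(4.425/3.432) = 0.367  (RUNX9)
log2(170.9/1404) = -3.038  (PTEN7)
log2(445.2/2377) = -2.417  (PAX11)
The largest magnitude belongs to EGR8.

3.313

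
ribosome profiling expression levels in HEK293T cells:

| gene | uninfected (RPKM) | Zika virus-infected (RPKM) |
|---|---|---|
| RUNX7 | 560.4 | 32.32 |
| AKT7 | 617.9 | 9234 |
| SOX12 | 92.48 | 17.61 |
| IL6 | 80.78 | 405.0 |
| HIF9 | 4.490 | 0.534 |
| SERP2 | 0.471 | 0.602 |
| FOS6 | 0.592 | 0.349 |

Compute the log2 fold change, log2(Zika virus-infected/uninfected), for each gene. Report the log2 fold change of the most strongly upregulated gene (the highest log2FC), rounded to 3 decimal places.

3.902

log2(32.32/560.4) = -4.116  (RUNX7)
log2(9234/617.9) = 3.902  (AKT7)
log2(17.61/92.48) = -2.393  (SOX12)
log2(405.0/80.78) = 2.326  (IL6)
log2(0.534/4.490) = -3.072  (HIF9)
log2(0.602/0.471) = 0.354  (SERP2)
log2(0.349/0.592) = -0.762  (FOS6)
AKT7 is most strongly upregulated.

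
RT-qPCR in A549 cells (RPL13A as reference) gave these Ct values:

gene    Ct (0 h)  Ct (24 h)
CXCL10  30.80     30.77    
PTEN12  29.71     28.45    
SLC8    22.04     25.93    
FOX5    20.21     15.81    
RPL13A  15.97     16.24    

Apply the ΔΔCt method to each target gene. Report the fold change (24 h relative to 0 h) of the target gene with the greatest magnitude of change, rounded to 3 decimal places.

25.457

CXCL10: ΔΔCt = (30.77−16.24) − (30.80−15.97) = 14.53 − 14.83 = -0.30; fold change = 2^0.30 = 1.231
PTEN12: ΔΔCt = (28.45−16.24) − (29.71−15.97) = 12.21 − 13.74 = -1.53; fold change = 2^1.53 = 2.888
SLC8: ΔΔCt = (25.93−16.24) − (22.04−15.97) = 9.69 − 6.07 = 3.62; fold change = 2^-3.62 = 0.081
FOX5: ΔΔCt = (15.81−16.24) − (20.21−15.97) = -0.43 − 4.24 = -4.67; fold change = 2^4.67 = 25.457
FOX5 has the largest |ΔΔCt| = 4.67.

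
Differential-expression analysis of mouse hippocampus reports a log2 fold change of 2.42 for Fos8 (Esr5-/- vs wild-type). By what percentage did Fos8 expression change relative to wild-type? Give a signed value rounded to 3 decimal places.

435.171%

Fold change = 2^(2.42) = 5.3517
Percent change = (FC − 1) × 100% = (5.3517 − 1) × 100 = 435.171%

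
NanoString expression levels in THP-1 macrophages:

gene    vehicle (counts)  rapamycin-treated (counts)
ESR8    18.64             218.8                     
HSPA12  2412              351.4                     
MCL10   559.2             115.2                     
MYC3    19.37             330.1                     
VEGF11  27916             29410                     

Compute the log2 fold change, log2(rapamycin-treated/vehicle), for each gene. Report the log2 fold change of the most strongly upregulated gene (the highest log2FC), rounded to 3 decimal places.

log2(218.8/18.64) = 3.553  (ESR8)
log2(351.4/2412) = -2.779  (HSPA12)
log2(115.2/559.2) = -2.279  (MCL10)
log2(330.1/19.37) = 4.091  (MYC3)
log2(29410/27916) = 0.075  (VEGF11)
MYC3 is most strongly upregulated.

4.091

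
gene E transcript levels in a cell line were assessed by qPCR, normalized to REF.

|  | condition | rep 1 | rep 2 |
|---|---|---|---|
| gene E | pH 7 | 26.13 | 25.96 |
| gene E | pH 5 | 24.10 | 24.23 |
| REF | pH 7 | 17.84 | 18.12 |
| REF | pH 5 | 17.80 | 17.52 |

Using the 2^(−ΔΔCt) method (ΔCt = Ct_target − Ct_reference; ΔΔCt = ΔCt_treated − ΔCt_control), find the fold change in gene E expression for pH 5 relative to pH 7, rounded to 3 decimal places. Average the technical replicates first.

2.949

Mean Ct: gene E pH 7 26.045; gene E pH 5 24.165; REF pH 7 17.980; REF pH 5 17.660
ΔCt(pH 7) = 26.045 − 17.980 = 8.065
ΔCt(pH 5) = 24.165 − 17.660 = 6.505
ΔΔCt = 6.505 − 8.065 = -1.560
Fold change = 2^(−(-1.560)) = 2^1.560 = 2.9485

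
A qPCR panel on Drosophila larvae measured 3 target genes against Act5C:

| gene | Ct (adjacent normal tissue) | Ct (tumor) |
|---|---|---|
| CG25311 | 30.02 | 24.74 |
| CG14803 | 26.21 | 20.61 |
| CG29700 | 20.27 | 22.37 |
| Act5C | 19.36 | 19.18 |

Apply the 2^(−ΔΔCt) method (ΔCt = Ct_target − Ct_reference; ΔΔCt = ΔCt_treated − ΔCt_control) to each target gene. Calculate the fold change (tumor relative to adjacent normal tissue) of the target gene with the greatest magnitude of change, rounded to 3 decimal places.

CG25311: ΔΔCt = (24.74−19.18) − (30.02−19.36) = 5.56 − 10.66 = -5.10; fold change = 2^5.10 = 34.297
CG14803: ΔΔCt = (20.61−19.18) − (26.21−19.36) = 1.43 − 6.85 = -5.42; fold change = 2^5.42 = 42.814
CG29700: ΔΔCt = (22.37−19.18) − (20.27−19.36) = 3.19 − 0.91 = 2.28; fold change = 2^-2.28 = 0.206
CG14803 has the largest |ΔΔCt| = 5.42.

42.814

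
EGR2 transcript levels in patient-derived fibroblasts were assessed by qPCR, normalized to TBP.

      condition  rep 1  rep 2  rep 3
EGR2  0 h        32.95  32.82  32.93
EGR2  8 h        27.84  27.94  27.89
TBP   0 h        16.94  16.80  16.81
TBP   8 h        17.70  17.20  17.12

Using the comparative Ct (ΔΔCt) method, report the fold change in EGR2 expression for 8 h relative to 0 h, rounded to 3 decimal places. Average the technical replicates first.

Mean Ct: EGR2 0 h 32.900; EGR2 8 h 27.890; TBP 0 h 16.850; TBP 8 h 17.340
ΔCt(0 h) = 32.900 − 16.850 = 16.050
ΔCt(8 h) = 27.890 − 17.340 = 10.550
ΔΔCt = 10.550 − 16.050 = -5.500
Fold change = 2^(−(-5.500)) = 2^5.500 = 45.2548

45.255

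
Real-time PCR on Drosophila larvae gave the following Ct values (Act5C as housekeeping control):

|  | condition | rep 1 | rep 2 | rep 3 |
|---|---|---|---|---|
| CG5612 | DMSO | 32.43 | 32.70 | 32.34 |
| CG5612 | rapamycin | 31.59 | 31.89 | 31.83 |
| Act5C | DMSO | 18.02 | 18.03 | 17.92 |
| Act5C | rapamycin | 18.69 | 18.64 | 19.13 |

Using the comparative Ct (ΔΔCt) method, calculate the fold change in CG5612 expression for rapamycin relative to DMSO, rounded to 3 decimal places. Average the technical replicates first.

2.928

Mean Ct: CG5612 DMSO 32.490; CG5612 rapamycin 31.770; Act5C DMSO 17.990; Act5C rapamycin 18.820
ΔCt(DMSO) = 32.490 − 17.990 = 14.500
ΔCt(rapamycin) = 31.770 − 18.820 = 12.950
ΔΔCt = 12.950 − 14.500 = -1.550
Fold change = 2^(−(-1.550)) = 2^1.550 = 2.9282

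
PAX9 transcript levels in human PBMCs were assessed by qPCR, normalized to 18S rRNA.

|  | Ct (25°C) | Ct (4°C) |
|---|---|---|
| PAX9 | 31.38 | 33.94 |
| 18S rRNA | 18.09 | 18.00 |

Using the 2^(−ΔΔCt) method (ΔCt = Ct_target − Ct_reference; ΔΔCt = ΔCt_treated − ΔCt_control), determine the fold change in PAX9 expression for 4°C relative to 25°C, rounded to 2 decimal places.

ΔCt(25°C) = 31.380 − 18.090 = 13.290
ΔCt(4°C) = 33.940 − 18.000 = 15.940
ΔΔCt = 15.940 − 13.290 = 2.650
Fold change = 2^(−2.650) = 0.159

0.16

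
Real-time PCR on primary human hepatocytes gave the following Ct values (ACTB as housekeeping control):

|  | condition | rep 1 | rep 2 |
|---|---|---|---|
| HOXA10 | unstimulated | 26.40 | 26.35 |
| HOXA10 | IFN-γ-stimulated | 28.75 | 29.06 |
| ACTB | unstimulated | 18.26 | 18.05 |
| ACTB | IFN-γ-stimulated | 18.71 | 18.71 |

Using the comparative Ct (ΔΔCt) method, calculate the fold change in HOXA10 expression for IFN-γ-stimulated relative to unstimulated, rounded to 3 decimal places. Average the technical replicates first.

0.254

Mean Ct: HOXA10 unstimulated 26.375; HOXA10 IFN-γ-stimulated 28.905; ACTB unstimulated 18.155; ACTB IFN-γ-stimulated 18.710
ΔCt(unstimulated) = 26.375 − 18.155 = 8.220
ΔCt(IFN-γ-stimulated) = 28.905 − 18.710 = 10.195
ΔΔCt = 10.195 − 8.220 = 1.975
Fold change = 2^(−1.975) = 0.2544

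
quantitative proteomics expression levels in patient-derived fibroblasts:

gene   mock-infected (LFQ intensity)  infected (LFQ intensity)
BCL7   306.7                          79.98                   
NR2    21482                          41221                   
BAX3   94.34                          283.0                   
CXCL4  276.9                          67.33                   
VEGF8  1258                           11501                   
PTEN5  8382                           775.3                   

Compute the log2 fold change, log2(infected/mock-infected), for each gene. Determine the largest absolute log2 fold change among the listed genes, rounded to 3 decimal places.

3.434

log2(79.98/306.7) = -1.939  (BCL7)
log2(41221/21482) = 0.940  (NR2)
log2(283.0/94.34) = 1.585  (BAX3)
log2(67.33/276.9) = -2.040  (CXCL4)
log2(11501/1258) = 3.193  (VEGF8)
log2(775.3/8382) = -3.434  (PTEN5)
The largest magnitude belongs to PTEN5.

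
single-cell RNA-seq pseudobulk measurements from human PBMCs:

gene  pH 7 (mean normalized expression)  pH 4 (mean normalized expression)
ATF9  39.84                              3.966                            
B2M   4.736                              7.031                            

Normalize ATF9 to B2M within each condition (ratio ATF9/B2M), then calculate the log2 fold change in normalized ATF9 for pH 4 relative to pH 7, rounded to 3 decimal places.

ATF9/B2M (pH 7) = 39.84 / 4.736 = 8.4122
ATF9/B2M (pH 4) = 3.966 / 7.031 = 0.56407
Fold change = 0.56407 / 8.4122 = 0.0671
log2(0.0671) = -3.8985

-3.899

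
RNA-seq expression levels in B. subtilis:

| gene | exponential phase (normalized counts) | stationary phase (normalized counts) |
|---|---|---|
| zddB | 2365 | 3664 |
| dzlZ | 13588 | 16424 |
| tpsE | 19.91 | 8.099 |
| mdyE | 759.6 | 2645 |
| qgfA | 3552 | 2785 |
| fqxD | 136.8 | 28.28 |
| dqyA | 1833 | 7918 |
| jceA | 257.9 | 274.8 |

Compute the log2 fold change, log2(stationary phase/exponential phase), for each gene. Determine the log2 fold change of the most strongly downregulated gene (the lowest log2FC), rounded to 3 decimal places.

log2(3664/2365) = 0.632  (zddB)
log2(16424/13588) = 0.273  (dzlZ)
log2(8.099/19.91) = -1.298  (tpsE)
log2(2645/759.6) = 1.800  (mdyE)
log2(2785/3552) = -0.351  (qgfA)
log2(28.28/136.8) = -2.274  (fqxD)
log2(7918/1833) = 2.111  (dqyA)
log2(274.8/257.9) = 0.092  (jceA)
fqxD is most strongly downregulated.

-2.274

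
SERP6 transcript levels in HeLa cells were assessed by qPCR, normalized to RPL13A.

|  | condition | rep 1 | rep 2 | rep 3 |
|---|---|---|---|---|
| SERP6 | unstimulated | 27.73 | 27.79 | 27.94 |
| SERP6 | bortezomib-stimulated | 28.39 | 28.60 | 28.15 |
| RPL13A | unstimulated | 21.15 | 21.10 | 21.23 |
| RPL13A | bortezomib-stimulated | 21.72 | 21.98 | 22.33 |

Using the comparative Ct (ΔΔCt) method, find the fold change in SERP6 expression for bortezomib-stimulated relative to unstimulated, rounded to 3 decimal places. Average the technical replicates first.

1.223

Mean Ct: SERP6 unstimulated 27.820; SERP6 bortezomib-stimulated 28.380; RPL13A unstimulated 21.160; RPL13A bortezomib-stimulated 22.010
ΔCt(unstimulated) = 27.820 − 21.160 = 6.660
ΔCt(bortezomib-stimulated) = 28.380 − 22.010 = 6.370
ΔΔCt = 6.370 − 6.660 = -0.290
Fold change = 2^(−(-0.290)) = 2^0.290 = 1.2226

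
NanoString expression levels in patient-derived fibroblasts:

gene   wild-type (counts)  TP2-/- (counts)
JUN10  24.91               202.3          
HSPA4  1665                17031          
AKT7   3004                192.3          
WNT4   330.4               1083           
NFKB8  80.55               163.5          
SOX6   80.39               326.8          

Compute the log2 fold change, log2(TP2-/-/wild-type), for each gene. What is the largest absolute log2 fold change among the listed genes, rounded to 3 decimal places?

3.965

log2(202.3/24.91) = 3.022  (JUN10)
log2(17031/1665) = 3.355  (HSPA4)
log2(192.3/3004) = -3.965  (AKT7)
log2(1083/330.4) = 1.713  (WNT4)
log2(163.5/80.55) = 1.021  (NFKB8)
log2(326.8/80.39) = 2.023  (SOX6)
The largest magnitude belongs to AKT7.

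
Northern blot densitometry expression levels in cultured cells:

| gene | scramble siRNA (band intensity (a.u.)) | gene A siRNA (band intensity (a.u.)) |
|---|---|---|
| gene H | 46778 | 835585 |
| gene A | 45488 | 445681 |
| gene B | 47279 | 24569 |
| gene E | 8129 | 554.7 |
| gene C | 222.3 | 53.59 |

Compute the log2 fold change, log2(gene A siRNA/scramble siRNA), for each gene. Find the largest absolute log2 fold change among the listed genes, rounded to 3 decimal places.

log2(835585/46778) = 4.159  (gene H)
log2(445681/45488) = 3.292  (gene A)
log2(24569/47279) = -0.944  (gene B)
log2(554.7/8129) = -3.873  (gene E)
log2(53.59/222.3) = -2.052  (gene C)
The largest magnitude belongs to gene H.

4.159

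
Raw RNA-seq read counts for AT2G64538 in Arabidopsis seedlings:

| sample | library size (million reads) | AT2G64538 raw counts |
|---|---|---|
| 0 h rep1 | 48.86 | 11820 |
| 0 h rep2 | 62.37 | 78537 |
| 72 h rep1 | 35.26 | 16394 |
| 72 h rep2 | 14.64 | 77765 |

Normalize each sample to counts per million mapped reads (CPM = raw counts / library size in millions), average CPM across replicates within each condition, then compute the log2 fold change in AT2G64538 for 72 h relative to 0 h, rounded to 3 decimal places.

CPM(0 h rep1) = 11820 / 48.86 = 241.9157
CPM(0 h rep2) = 78537 / 62.37 = 1259.2112
CPM(72 h rep1) = 16394 / 35.26 = 464.9461
CPM(72 h rep2) = 77765 / 14.64 = 5311.8169
mean CPM(0 h) = 750.5634; mean CPM(72 h) = 2888.3815
Fold change = 2888.3815 / 750.5634 = 3.84828
log2(3.84828) = 1.9442

1.944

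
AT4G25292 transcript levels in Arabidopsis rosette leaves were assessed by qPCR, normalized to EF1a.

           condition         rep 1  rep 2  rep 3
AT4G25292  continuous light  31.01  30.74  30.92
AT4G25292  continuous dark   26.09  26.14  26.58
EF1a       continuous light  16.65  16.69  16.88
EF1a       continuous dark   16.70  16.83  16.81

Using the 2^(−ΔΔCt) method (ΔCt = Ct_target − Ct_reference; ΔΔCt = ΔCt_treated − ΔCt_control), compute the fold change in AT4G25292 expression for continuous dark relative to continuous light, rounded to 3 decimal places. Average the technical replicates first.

Mean Ct: AT4G25292 continuous light 30.890; AT4G25292 continuous dark 26.270; EF1a continuous light 16.740; EF1a continuous dark 16.780
ΔCt(continuous light) = 30.890 − 16.740 = 14.150
ΔCt(continuous dark) = 26.270 − 16.780 = 9.490
ΔΔCt = 9.490 − 14.150 = -4.660
Fold change = 2^(−(-4.660)) = 2^4.660 = 25.2813

25.281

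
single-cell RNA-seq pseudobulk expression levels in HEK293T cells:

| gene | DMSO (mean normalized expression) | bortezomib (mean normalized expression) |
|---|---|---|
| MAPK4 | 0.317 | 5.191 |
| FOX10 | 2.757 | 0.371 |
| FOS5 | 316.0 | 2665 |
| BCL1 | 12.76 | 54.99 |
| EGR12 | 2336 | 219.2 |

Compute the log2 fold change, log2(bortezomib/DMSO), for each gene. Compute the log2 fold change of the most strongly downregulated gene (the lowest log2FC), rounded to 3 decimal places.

log2(5.191/0.317) = 4.033  (MAPK4)
log2(0.371/2.757) = -2.894  (FOX10)
log2(2665/316.0) = 3.076  (FOS5)
log2(54.99/12.76) = 2.108  (BCL1)
log2(219.2/2336) = -3.414  (EGR12)
EGR12 is most strongly downregulated.

-3.414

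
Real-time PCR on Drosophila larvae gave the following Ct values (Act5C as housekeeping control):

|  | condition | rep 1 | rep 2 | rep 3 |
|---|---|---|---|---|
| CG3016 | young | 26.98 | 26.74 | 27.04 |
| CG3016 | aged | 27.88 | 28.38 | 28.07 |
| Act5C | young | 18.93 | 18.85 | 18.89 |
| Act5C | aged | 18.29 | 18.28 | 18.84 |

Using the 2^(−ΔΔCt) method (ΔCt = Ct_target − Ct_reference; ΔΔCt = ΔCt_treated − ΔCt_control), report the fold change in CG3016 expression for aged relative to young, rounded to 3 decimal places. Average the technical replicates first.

Mean Ct: CG3016 young 26.920; CG3016 aged 28.110; Act5C young 18.890; Act5C aged 18.470
ΔCt(young) = 26.920 − 18.890 = 8.030
ΔCt(aged) = 28.110 − 18.470 = 9.640
ΔΔCt = 9.640 − 8.030 = 1.610
Fold change = 2^(−1.610) = 0.3276

0.328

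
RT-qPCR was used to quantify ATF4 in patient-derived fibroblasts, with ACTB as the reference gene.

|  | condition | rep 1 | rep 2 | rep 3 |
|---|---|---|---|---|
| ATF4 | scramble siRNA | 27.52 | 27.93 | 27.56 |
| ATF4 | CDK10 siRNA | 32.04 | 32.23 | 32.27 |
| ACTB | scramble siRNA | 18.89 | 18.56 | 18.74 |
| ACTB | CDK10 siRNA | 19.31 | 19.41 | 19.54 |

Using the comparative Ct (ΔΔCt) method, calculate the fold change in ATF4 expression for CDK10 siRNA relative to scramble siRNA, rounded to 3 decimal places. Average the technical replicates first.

0.071

Mean Ct: ATF4 scramble siRNA 27.670; ATF4 CDK10 siRNA 32.180; ACTB scramble siRNA 18.730; ACTB CDK10 siRNA 19.420
ΔCt(scramble siRNA) = 27.670 − 18.730 = 8.940
ΔCt(CDK10 siRNA) = 32.180 − 19.420 = 12.760
ΔΔCt = 12.760 − 8.940 = 3.820
Fold change = 2^(−3.820) = 0.0708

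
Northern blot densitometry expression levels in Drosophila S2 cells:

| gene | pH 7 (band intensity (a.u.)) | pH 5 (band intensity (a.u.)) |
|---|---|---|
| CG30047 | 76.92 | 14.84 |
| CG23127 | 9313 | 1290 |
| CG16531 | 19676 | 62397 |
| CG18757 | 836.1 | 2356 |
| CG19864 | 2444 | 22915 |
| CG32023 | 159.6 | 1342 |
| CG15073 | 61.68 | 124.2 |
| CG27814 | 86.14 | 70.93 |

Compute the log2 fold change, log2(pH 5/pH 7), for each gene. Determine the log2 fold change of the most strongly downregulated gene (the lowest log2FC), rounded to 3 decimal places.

-2.852

log2(14.84/76.92) = -2.374  (CG30047)
log2(1290/9313) = -2.852  (CG23127)
log2(62397/19676) = 1.665  (CG16531)
log2(2356/836.1) = 1.495  (CG18757)
log2(22915/2444) = 3.229  (CG19864)
log2(1342/159.6) = 3.072  (CG32023)
log2(124.2/61.68) = 1.010  (CG15073)
log2(70.93/86.14) = -0.280  (CG27814)
CG23127 is most strongly downregulated.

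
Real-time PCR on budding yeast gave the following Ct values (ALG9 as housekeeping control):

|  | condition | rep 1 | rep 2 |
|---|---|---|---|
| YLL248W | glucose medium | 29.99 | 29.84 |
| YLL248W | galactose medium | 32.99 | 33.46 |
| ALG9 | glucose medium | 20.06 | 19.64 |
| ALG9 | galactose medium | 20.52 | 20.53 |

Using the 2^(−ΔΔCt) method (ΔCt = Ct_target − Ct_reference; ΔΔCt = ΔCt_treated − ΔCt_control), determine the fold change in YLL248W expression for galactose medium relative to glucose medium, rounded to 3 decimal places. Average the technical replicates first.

Mean Ct: YLL248W glucose medium 29.915; YLL248W galactose medium 33.225; ALG9 glucose medium 19.850; ALG9 galactose medium 20.525
ΔCt(glucose medium) = 29.915 − 19.850 = 10.065
ΔCt(galactose medium) = 33.225 − 20.525 = 12.700
ΔΔCt = 12.700 − 10.065 = 2.635
Fold change = 2^(−2.635) = 0.1610

0.161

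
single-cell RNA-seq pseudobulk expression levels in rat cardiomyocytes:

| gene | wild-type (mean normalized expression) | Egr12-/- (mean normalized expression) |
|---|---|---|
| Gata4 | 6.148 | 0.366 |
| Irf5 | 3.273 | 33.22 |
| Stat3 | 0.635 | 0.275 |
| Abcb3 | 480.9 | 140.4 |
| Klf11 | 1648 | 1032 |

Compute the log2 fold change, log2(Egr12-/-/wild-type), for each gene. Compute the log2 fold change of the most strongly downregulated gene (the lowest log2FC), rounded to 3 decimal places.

-4.070

log2(0.366/6.148) = -4.070  (Gata4)
log2(33.22/3.273) = 3.343  (Irf5)
log2(0.275/0.635) = -1.207  (Stat3)
log2(140.4/480.9) = -1.776  (Abcb3)
log2(1032/1648) = -0.675  (Klf11)
Gata4 is most strongly downregulated.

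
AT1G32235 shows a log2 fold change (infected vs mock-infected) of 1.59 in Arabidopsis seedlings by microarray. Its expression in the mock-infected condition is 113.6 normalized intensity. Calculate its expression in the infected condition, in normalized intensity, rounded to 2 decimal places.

Fold change = 2^(1.59) = 3.0105
infected expression = 113.6 × 3.0105 = 341.99

341.99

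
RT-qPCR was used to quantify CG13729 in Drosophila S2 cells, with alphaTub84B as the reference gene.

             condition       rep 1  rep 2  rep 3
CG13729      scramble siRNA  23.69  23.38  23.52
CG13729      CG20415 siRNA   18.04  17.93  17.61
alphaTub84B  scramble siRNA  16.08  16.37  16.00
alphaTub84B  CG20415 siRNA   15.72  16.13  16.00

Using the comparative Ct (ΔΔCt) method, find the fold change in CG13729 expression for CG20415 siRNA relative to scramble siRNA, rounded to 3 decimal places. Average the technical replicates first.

44.324

Mean Ct: CG13729 scramble siRNA 23.530; CG13729 CG20415 siRNA 17.860; alphaTub84B scramble siRNA 16.150; alphaTub84B CG20415 siRNA 15.950
ΔCt(scramble siRNA) = 23.530 − 16.150 = 7.380
ΔCt(CG20415 siRNA) = 17.860 − 15.950 = 1.910
ΔΔCt = 1.910 − 7.380 = -5.470
Fold change = 2^(−(-5.470)) = 2^5.470 = 44.3235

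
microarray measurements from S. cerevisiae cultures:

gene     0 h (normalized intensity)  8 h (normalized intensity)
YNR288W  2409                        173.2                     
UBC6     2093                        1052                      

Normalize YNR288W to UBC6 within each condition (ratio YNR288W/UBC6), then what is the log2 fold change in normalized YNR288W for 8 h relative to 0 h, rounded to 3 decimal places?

-2.805

YNR288W/UBC6 (0 h) = 2409 / 2093 = 1.151
YNR288W/UBC6 (8 h) = 173.2 / 1052 = 0.16464
Fold change = 0.16464 / 1.151 = 0.1430
log2(0.1430) = -2.8055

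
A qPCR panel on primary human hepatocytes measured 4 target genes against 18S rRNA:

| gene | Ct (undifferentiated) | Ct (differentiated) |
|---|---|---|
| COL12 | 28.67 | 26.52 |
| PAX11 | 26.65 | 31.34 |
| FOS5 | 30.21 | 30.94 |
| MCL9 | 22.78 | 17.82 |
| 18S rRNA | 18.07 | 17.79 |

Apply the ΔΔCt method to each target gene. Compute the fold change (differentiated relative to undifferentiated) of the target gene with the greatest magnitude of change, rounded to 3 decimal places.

0.032

COL12: ΔΔCt = (26.52−17.79) − (28.67−18.07) = 8.73 − 10.60 = -1.87; fold change = 2^1.87 = 3.655
PAX11: ΔΔCt = (31.34−17.79) − (26.65−18.07) = 13.55 − 8.58 = 4.97; fold change = 2^-4.97 = 0.032
FOS5: ΔΔCt = (30.94−17.79) − (30.21−18.07) = 13.15 − 12.14 = 1.01; fold change = 2^-1.01 = 0.497
MCL9: ΔΔCt = (17.82−17.79) − (22.78−18.07) = 0.03 − 4.71 = -4.68; fold change = 2^4.68 = 25.634
PAX11 has the largest |ΔΔCt| = 4.97.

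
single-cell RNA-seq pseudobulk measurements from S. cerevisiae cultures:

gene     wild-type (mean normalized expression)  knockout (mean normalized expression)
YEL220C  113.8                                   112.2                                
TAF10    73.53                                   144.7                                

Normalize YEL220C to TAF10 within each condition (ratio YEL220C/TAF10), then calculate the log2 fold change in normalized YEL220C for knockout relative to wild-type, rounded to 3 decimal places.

-0.997

YEL220C/TAF10 (wild-type) = 113.8 / 73.53 = 1.5477
YEL220C/TAF10 (knockout) = 112.2 / 144.7 = 0.7754
Fold change = 0.7754 / 1.5477 = 0.5010
log2(0.5010) = -0.9971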